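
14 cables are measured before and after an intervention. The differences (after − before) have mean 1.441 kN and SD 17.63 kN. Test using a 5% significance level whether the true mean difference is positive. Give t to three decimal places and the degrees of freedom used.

t = 0.306, df = 13

H0: μ_d = 0; H1: μ_d > 0 (paired t-test on the differences, right-tailed).
t = d̄/(s_d/√n) = 1.441/(17.63/√14) = 0.306
df = n − 1 = 13
p-value = P(T ≥ 0.306) ≈ 0.382
Since p ≈ 0.382 > α = 0.05, fail to reject H0; the evidence is not statistically significant.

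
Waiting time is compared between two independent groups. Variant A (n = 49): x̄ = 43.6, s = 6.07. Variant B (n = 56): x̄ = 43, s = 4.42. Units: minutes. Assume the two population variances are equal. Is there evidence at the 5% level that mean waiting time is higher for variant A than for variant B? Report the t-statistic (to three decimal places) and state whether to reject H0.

t = 0.584; fail to reject H0

Let group 1 = variant A, group 2 = variant B. H0: μ_1 = μ_2; H1: μ_1 > μ_2 (two-sample pooled-variance t-test, right-tailed).
s_p² = [(49−1)·6.07² + (56−1)·4.42²]/(49+56−2) = 27.6025
t = (43.6 − 43)/√[27.6025·(1/49 + 1/56)] = 0.584
df = n₁ + n₂ − 2 = 103
p-value = P(T ≥ 0.584) ≈ 0.2803
Since p ≈ 0.2803 > α = 0.05, fail to reject H0; the evidence is not statistically significant.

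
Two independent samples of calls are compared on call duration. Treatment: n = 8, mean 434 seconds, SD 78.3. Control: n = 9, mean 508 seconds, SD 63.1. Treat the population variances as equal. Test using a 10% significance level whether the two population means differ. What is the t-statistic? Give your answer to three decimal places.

Let group 1 = treatment, group 2 = control. H0: μ_1 = μ_2; H1: μ_1 ≠ μ_2 (two-sample pooled-variance t-test, two-sided).
s_p² = [(8−1)·78.3² + (9−1)·63.1²]/(8+9−2) = 4984.61
t = (434 − 508)/√[4984.61·(1/8 + 1/9)] = -2.157
df = n₁ + n₂ − 2 = 15
Two-sided p-value ≈ 0.0476
Since p ≈ 0.0476 < α = 0.1, reject H0; the evidence is statistically significant.

-2.157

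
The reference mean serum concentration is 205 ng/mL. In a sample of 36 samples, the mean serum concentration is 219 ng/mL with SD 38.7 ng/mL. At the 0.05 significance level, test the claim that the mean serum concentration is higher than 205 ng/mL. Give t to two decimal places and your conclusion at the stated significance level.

H0: μ = 205; H1: μ > 205 (one-sample t-test, right-tailed).
t = (x̄ − μ₀)/(s/√n) = (219 − 205)/(38.7/√36) = 2.17
df = n − 1 = 35
p-value = P(T ≥ 2.17) ≈ 0.0184
Since p ≈ 0.0184 < α = 0.05, reject H0; the data support H1.

t = 2.17; reject H0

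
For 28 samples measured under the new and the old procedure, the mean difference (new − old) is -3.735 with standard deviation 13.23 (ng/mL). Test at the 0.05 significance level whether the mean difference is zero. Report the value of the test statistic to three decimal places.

H0: μ_d = 0; H1: μ_d ≠ 0 (paired t-test on the differences, two-sided).
t = d̄/(s_d/√n) = -3.735/(13.23/√28) = -1.494
df = n − 1 = 27
Two-sided p-value ≈ 0.1468
Since p ≈ 0.1468 > α = 0.05, fail to reject H0; the evidence is not statistically significant.

-1.494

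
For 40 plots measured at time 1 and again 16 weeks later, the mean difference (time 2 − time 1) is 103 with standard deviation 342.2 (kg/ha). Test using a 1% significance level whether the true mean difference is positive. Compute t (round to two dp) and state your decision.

t = 1.90; fail to reject H0

H0: μ_d = 0; H1: μ_d > 0 (paired t-test on the differences, right-tailed).
t = d̄/(s_d/√n) = 103/(342.2/√40) = 1.90
df = n − 1 = 39
p-value = P(T ≥ 1.90) ≈ 0.0322
Since p ≈ 0.0322 > α = 0.01, fail to reject H0; the data do not provide sufficient evidence against H0.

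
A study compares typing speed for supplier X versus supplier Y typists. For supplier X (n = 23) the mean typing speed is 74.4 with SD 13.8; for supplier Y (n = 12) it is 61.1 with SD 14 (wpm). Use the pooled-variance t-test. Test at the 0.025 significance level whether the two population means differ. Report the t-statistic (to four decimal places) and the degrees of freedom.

t = 2.6933, df = 33

Let group 1 = supplier X, group 2 = supplier Y. H0: μ_1 = μ_2; H1: μ_1 ≠ μ_2 (two-sample pooled-variance t-test, two-sided).
s_p² = [(23−1)·13.8² + (12−1)·14²]/(23+12−2) = 192.293
t = (74.4 − 61.1)/√[192.293·(1/23 + 1/12)] = 2.6933
df = n₁ + n₂ − 2 = 33
Two-sided p-value ≈ 0.011
Since p ≈ 0.011 < α = 0.025, reject H0; the data support H1.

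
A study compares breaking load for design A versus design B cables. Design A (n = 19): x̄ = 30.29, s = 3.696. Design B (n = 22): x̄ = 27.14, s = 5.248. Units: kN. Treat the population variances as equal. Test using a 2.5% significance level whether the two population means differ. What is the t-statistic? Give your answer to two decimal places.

Let group 1 = design A, group 2 = design B. H0: μ_1 = μ_2; H1: μ_1 ≠ μ_2 (two-sample pooled-variance t-test, two-sided).
s_p² = [(19−1)·3.696² + (22−1)·5.248²]/(19+22−2) = 21.1348
t = (30.29 − 27.14)/√[21.1348·(1/19 + 1/22)] = 2.19
df = n₁ + n₂ − 2 = 39
Two-sided p-value ≈ 0.035
Since p ≈ 0.035 > α = 0.025, fail to reject H0; the evidence is not statistically significant.

2.19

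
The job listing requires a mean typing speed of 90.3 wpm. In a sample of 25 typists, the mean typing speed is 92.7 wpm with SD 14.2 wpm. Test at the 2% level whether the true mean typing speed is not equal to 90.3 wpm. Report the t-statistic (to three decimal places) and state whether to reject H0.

t = 0.845; fail to reject H0

H0: μ = 90.3; H1: μ ≠ 90.3 (one-sample t-test, two-sided).
t = (x̄ − μ₀)/(s/√n) = (92.7 − 90.3)/(14.2/√25) = 0.845
df = n − 1 = 24
Two-sided p-value ≈ 0.4064
Since p ≈ 0.4064 > α = 0.02, fail to reject H0; the evidence is not statistically significant.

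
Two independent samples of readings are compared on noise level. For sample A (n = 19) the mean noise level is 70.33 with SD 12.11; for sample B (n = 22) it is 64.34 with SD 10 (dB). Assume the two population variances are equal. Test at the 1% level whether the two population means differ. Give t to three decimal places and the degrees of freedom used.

Let group 1 = sample A, group 2 = sample B. H0: μ_1 = μ_2; H1: μ_1 ≠ μ_2 (two-sample pooled-variance t-test, two-sided).
s_p² = [(19−1)·12.11² + (22−1)·10²]/(19+22−2) = 121.532
t = (70.33 − 64.34)/√[121.532·(1/19 + 1/22)] = 1.735
df = n₁ + n₂ − 2 = 39
Two-sided p-value ≈ 0.0907
Since p ≈ 0.0907 > α = 0.01, fail to reject H0; the evidence is not statistically significant.

t = 1.735, df = 39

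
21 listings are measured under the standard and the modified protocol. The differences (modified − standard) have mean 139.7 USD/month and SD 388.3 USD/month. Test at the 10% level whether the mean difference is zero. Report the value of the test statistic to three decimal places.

1.649

H0: μ_d = 0; H1: μ_d ≠ 0 (paired t-test on the differences, two-sided).
t = d̄/(s_d/√n) = 139.7/(388.3/√21) = 1.649
df = n − 1 = 20
Two-sided p-value ≈ 0.115
Since p ≈ 0.115 > α = 0.1, fail to reject H0; the evidence is not statistically significant.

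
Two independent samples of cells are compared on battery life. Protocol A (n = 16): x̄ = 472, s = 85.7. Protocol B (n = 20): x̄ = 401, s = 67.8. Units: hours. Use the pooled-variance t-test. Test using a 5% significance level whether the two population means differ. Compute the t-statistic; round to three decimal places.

2.777

Let group 1 = protocol A, group 2 = protocol B. H0: μ_1 = μ_2; H1: μ_1 ≠ μ_2 (two-sample pooled-variance t-test, two-sided).
s_p² = [(16−1)·85.7² + (20−1)·67.8²]/(16+20−2) = 5809.04
t = (472 − 401)/√[5809.04·(1/16 + 1/20)] = 2.777
df = n₁ + n₂ − 2 = 34
Two-sided p-value ≈ 0.009
Since p ≈ 0.009 < α = 0.05, reject H0; the data support H1.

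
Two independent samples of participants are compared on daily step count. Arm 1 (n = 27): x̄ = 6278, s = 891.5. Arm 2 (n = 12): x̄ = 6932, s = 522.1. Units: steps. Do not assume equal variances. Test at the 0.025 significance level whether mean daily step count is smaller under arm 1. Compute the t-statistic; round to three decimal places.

-2.864

Let group 1 = arm 1, group 2 = arm 2. H0: μ_1 = μ_2; H1: μ_1 < μ_2 (Welch's two-sample t-test, left-tailed).
t = (x̄_1 − x̄_2)/√(s_1²/n_1 + s_2²/n_2) = (6278 − 6932)/√(891.5²/27 + 522.1²/12) = -2.864
Welch–Satterthwaite df ≈ 33.90
p-value = P(T ≤ -2.864) ≈ 0.0036
Since p ≈ 0.0036 < α = 0.025, reject H0; the evidence is statistically significant.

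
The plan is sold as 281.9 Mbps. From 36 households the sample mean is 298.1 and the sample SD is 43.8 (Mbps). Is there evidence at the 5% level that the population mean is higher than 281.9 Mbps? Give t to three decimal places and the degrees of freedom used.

t = 2.219, df = 35

H0: μ = 281.9; H1: μ > 281.9 (one-sample t-test, right-tailed).
t = (x̄ − μ₀)/(s/√n) = (298.1 − 281.9)/(43.8/√36) = 2.219
df = n − 1 = 35
p-value = P(T ≥ 2.219) ≈ 0.017
Since p ≈ 0.017 < α = 0.05, reject H0; the evidence is statistically significant.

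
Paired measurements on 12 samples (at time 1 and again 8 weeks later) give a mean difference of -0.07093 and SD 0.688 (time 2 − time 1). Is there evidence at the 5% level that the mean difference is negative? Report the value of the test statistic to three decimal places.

-0.357

H0: μ_d = 0; H1: μ_d < 0 (paired t-test on the differences, left-tailed).
t = d̄/(s_d/√n) = -0.07093/(0.688/√12) = -0.357
df = n − 1 = 11
p-value = P(T ≤ -0.357) ≈ 0.3639
Since p ≈ 0.3639 > α = 0.05, fail to reject H0; the evidence is not statistically significant.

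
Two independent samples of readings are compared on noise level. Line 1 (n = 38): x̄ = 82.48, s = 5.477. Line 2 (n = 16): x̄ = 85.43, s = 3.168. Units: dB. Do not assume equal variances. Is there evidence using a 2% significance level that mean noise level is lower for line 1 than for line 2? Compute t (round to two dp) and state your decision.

Let group 1 = line 1, group 2 = line 2. H0: μ_1 = μ_2; H1: μ_1 < μ_2 (Welch's two-sample t-test, left-tailed).
t = (x̄_1 − x̄_2)/√(s_1²/n_1 + s_2²/n_2) = (82.48 − 85.43)/√(5.477²/38 + 3.168²/16) = -2.48
Welch–Satterthwaite df ≈ 46.59
p-value = P(T ≤ -2.48) ≈ 0.0084
Since p ≈ 0.0084 < α = 0.02, reject H0; the data support H1.

t = -2.48; reject H0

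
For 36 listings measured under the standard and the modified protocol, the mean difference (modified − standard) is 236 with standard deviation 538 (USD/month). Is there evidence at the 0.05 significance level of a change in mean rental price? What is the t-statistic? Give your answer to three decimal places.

H0: μ_d = 0; H1: μ_d ≠ 0 (paired t-test on the differences, two-sided).
t = d̄/(s_d/√n) = 236/(538/√36) = 2.632
df = n − 1 = 35
Two-sided p-value ≈ 0.013
Since p ≈ 0.013 < α = 0.05, reject H0; the data support H1.

2.632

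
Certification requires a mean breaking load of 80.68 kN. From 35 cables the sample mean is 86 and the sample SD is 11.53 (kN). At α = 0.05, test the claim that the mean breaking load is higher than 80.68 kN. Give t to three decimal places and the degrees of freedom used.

t = 2.730, df = 34

H0: μ = 80.68; H1: μ > 80.68 (one-sample t-test, right-tailed).
t = (x̄ − μ₀)/(s/√n) = (86 − 80.68)/(11.53/√35) = 2.730
df = n − 1 = 34
p-value = P(T ≥ 2.730) ≈ 0.005
Since p ≈ 0.005 < α = 0.05, reject H0; the evidence is statistically significant.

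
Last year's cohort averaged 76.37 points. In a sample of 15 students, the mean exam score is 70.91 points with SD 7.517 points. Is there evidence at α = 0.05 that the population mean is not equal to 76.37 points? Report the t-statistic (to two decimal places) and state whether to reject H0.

t = -2.81; reject H0

H0: μ = 76.37; H1: μ ≠ 76.37 (one-sample t-test, two-sided).
t = (x̄ − μ₀)/(s/√n) = (70.91 − 76.37)/(7.517/√15) = -2.81
df = n − 1 = 14
Two-sided p-value ≈ 0.0138
Since p ≈ 0.0138 < α = 0.05, reject H0; the data support H1.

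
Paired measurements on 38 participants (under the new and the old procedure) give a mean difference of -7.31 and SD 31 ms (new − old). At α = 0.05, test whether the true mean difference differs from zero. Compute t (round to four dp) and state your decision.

H0: μ_d = 0; H1: μ_d ≠ 0 (paired t-test on the differences, two-sided).
t = d̄/(s_d/√n) = -7.31/(31/√38) = -1.4536
df = n − 1 = 37
Two-sided p-value ≈ 0.1545
Since p ≈ 0.1545 > α = 0.05, fail to reject H0; the data do not provide sufficient evidence against H0.

t = -1.4536; fail to reject H0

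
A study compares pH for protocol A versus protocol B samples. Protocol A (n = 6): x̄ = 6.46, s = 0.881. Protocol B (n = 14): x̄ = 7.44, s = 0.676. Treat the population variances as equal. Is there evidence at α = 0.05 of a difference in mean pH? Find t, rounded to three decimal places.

-2.719

Let group 1 = protocol A, group 2 = protocol B. H0: μ_1 = μ_2; H1: μ_1 ≠ μ_2 (two-sample pooled-variance t-test, two-sided).
s_p² = [(6−1)·0.881² + (14−1)·0.676²]/(6+14−2) = 0.545639
t = (6.46 − 7.44)/√[0.545639·(1/6 + 1/14)] = -2.719
df = n₁ + n₂ − 2 = 18
Two-sided p-value ≈ 0.0141
Since p ≈ 0.0141 < α = 0.05, reject H0; the data support H1.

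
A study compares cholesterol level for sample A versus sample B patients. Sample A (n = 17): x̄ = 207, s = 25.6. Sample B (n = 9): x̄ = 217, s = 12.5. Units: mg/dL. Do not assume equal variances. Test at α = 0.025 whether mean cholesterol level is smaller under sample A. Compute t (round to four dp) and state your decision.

t = -1.3374; fail to reject H0

Let group 1 = sample A, group 2 = sample B. H0: μ_1 = μ_2; H1: μ_1 < μ_2 (Welch's two-sample t-test, left-tailed).
t = (x̄_1 − x̄_2)/√(s_1²/n_1 + s_2²/n_2) = (207 − 217)/√(25.6²/17 + 12.5²/9) = -1.3374
Welch–Satterthwaite df ≈ 23.94
p-value = P(T ≤ -1.3374) ≈ 0.097
Since p ≈ 0.097 > α = 0.025, fail to reject H0; the evidence is not statistically significant.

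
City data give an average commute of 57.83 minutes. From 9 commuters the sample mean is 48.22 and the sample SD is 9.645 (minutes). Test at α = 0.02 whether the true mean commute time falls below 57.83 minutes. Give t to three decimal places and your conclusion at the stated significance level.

H0: μ = 57.83; H1: μ < 57.83 (one-sample t-test, left-tailed).
t = (x̄ − μ₀)/(s/√n) = (48.22 − 57.83)/(9.645/√9) = -2.989
df = n − 1 = 8
p-value = P(T ≤ -2.989) ≈ 0.009
Since p ≈ 0.009 < α = 0.02, reject H0; the data support H1.

t = -2.989; reject H0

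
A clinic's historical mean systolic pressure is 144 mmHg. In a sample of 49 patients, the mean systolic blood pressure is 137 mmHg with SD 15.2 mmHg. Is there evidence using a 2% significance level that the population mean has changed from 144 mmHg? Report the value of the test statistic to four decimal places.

-3.2237

H0: μ = 144; H1: μ ≠ 144 (one-sample t-test, two-sided).
t = (x̄ − μ₀)/(s/√n) = (137 − 144)/(15.2/√49) = -3.2237
df = n − 1 = 48
Two-sided p-value ≈ 0.002
Since p ≈ 0.002 < α = 0.02, reject H0; the evidence is statistically significant.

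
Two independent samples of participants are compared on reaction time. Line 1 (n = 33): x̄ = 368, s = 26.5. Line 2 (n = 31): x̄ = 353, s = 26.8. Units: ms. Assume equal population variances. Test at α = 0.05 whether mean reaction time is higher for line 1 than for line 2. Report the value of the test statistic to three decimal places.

Let group 1 = line 1, group 2 = line 2. H0: μ_1 = μ_2; H1: μ_1 > μ_2 (two-sample pooled-variance t-test, right-tailed).
s_p² = [(33−1)·26.5² + (31−1)·26.8²]/(33+31−2) = 709.987
t = (368 − 353)/√[709.987·(1/33 + 1/31)] = 2.251
df = n₁ + n₂ − 2 = 62
p-value = P(T ≥ 2.251) ≈ 0.0140
Since p ≈ 0.0140 < α = 0.05, reject H0; the evidence is statistically significant.

2.251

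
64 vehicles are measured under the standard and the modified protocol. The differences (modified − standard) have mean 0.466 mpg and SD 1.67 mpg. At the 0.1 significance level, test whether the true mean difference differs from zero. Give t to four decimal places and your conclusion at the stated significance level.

t = 2.2323; reject H0

H0: μ_d = 0; H1: μ_d ≠ 0 (paired t-test on the differences, two-sided).
t = d̄/(s_d/√n) = 0.466/(1.67/√64) = 2.2323
df = n − 1 = 63
Two-sided p-value ≈ 0.029
Since p ≈ 0.029 < α = 0.1, reject H0; the evidence is statistically significant.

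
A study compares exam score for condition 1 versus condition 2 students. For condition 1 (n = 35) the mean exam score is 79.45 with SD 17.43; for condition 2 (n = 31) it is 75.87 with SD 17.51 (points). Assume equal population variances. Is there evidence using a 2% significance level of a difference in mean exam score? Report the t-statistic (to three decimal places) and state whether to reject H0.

Let group 1 = condition 1, group 2 = condition 2. H0: μ_1 = μ_2; H1: μ_1 ≠ μ_2 (two-sample pooled-variance t-test, two-sided).
s_p² = [(35−1)·17.43² + (31−1)·17.51²]/(35+31−2) = 305.115
t = (79.45 − 75.87)/√[305.115·(1/35 + 1/31)] = 0.831
df = n₁ + n₂ − 2 = 64
Two-sided p-value ≈ 0.4091
Since p ≈ 0.4091 > α = 0.02, fail to reject H0; the data do not provide sufficient evidence against H0.

t = 0.831; fail to reject H0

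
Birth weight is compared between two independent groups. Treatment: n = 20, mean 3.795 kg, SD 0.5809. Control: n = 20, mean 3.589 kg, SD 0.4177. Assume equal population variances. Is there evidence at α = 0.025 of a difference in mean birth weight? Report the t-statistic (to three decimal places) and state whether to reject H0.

t = 1.288; fail to reject H0

Let group 1 = treatment, group 2 = control. H0: μ_1 = μ_2; H1: μ_1 ≠ μ_2 (two-sample pooled-variance t-test, two-sided).
s_p² = [(20−1)·0.5809² + (20−1)·0.4177²]/(20+20−2) = 0.255959
t = (3.795 − 3.589)/√[0.255959·(1/20 + 1/20)] = 1.288
df = n₁ + n₂ − 2 = 38
Two-sided p-value ≈ 0.206
Since p ≈ 0.206 > α = 0.025, fail to reject H0; the evidence is not statistically significant.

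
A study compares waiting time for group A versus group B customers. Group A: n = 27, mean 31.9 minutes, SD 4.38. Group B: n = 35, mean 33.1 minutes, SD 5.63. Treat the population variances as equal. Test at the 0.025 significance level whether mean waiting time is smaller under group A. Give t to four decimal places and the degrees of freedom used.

Let group 1 = group A, group 2 = group B. H0: μ_1 = μ_2; H1: μ_1 < μ_2 (two-sample pooled-variance t-test, left-tailed).
s_p² = [(27−1)·4.38² + (35−1)·5.63²]/(27+35−2) = 26.2748
t = (31.9 − 33.1)/√[26.2748·(1/27 + 1/35)] = -0.9140
df = n₁ + n₂ − 2 = 60
p-value = P(T ≤ -0.9140) ≈ 0.182
Since p ≈ 0.182 > α = 0.025, fail to reject H0; the data do not provide sufficient evidence against H0.

t = -0.9140, df = 60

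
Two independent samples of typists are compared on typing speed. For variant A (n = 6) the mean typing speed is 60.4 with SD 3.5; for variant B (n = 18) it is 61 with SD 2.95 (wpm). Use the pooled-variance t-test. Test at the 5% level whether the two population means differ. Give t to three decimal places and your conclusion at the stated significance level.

Let group 1 = variant A, group 2 = variant B. H0: μ_1 = μ_2; H1: μ_1 ≠ μ_2 (two-sample pooled-variance t-test, two-sided).
s_p² = [(6−1)·3.5² + (18−1)·2.95²]/(6+18−2) = 9.50875
t = (60.4 − 61)/√[9.50875·(1/6 + 1/18)] = -0.413
df = n₁ + n₂ − 2 = 22
Two-sided p-value ≈ 0.684
Since p ≈ 0.684 > α = 0.05, fail to reject H0; the evidence is not statistically significant.

t = -0.413; fail to reject H0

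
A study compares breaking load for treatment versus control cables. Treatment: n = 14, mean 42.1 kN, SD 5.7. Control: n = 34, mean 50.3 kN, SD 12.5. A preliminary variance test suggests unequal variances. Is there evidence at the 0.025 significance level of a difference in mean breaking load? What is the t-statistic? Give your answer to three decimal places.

Let group 1 = treatment, group 2 = control. H0: μ_1 = μ_2; H1: μ_1 ≠ μ_2 (Welch's two-sample t-test, two-sided).
t = (x̄_1 − x̄_2)/√(s_1²/n_1 + s_2²/n_2) = (42.1 − 50.3)/√(5.7²/14 + 12.5²/34) = -3.118
Welch–Satterthwaite df ≈ 45.37
Two-sided p-value ≈ 0.0032
Since p ≈ 0.0032 < α = 0.025, reject H0; the data support H1.

-3.118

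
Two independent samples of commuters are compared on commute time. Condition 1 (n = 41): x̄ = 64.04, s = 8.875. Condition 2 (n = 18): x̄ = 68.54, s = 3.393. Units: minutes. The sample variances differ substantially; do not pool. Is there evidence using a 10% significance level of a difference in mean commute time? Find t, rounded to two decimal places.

-2.81

Let group 1 = condition 1, group 2 = condition 2. H0: μ_1 = μ_2; H1: μ_1 ≠ μ_2 (Welch's two-sample t-test, two-sided).
t = (x̄_1 − x̄_2)/√(s_1²/n_1 + s_2²/n_2) = (64.04 − 68.54)/√(8.875²/41 + 3.393²/18) = -2.81
Welch–Satterthwaite df ≈ 56.37
Two-sided p-value ≈ 0.007
Since p ≈ 0.007 < α = 0.1, reject H0; the evidence is statistically significant.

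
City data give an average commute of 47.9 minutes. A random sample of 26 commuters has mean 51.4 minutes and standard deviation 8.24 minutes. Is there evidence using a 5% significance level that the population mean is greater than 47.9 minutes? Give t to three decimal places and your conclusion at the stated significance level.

t = 2.166; reject H0

H0: μ = 47.9; H1: μ > 47.9 (one-sample t-test, right-tailed).
t = (x̄ − μ₀)/(s/√n) = (51.4 − 47.9)/(8.24/√26) = 2.166
df = n − 1 = 25
p-value = P(T ≥ 2.166) ≈ 0.0200
Since p ≈ 0.0200 < α = 0.05, reject H0; the data support H1.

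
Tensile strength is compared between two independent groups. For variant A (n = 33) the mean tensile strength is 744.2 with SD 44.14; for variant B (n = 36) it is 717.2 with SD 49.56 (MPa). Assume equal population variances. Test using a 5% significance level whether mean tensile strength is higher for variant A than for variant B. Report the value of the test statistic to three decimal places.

Let group 1 = variant A, group 2 = variant B. H0: μ_1 = μ_2; H1: μ_1 > μ_2 (two-sample pooled-variance t-test, right-tailed).
s_p² = [(33−1)·44.14² + (36−1)·49.56²]/(33+36−2) = 2213.64
t = (744.2 − 717.2)/√[2213.64·(1/33 + 1/36)] = 2.381
df = n₁ + n₂ − 2 = 67
p-value = P(T ≥ 2.381) ≈ 0.010
Since p ≈ 0.010 < α = 0.05, reject H0; the evidence is statistically significant.

2.381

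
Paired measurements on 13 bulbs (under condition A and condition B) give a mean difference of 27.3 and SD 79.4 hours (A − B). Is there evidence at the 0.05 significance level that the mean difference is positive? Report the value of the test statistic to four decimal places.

H0: μ_d = 0; H1: μ_d > 0 (paired t-test on the differences, right-tailed).
t = d̄/(s_d/√n) = 27.3/(79.4/√13) = 1.2397
df = n − 1 = 12
p-value = P(T ≥ 1.2397) ≈ 0.119
Since p ≈ 0.119 > α = 0.05, fail to reject H0; the data do not provide sufficient evidence against H0.

1.2397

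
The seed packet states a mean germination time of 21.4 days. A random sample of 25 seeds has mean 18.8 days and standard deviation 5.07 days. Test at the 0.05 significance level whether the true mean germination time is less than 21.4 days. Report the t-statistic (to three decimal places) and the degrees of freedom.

t = -2.564, df = 24

H0: μ = 21.4; H1: μ < 21.4 (one-sample t-test, left-tailed).
t = (x̄ − μ₀)/(s/√n) = (18.8 − 21.4)/(5.07/√25) = -2.564
df = n − 1 = 24
p-value = P(T ≤ -2.564) ≈ 0.009
Since p ≈ 0.009 < α = 0.05, reject H0; the data support H1.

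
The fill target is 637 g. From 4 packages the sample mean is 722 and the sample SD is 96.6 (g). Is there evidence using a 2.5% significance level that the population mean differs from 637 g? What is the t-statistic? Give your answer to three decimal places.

H0: μ = 637; H1: μ ≠ 637 (one-sample t-test, two-sided).
t = (x̄ − μ₀)/(s/√n) = (722 − 637)/(96.6/√4) = 1.760
df = n − 1 = 3
Two-sided p-value ≈ 0.1767
Since p ≈ 0.1767 > α = 0.025, fail to reject H0; the evidence is not statistically significant.

1.760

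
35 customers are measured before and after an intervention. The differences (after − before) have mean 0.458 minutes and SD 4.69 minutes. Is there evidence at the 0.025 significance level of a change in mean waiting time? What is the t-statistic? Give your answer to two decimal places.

0.58

H0: μ_d = 0; H1: μ_d ≠ 0 (paired t-test on the differences, two-sided).
t = d̄/(s_d/√n) = 0.458/(4.69/√35) = 0.58
df = n − 1 = 34
Two-sided p-value ≈ 0.5673
Since p ≈ 0.5673 > α = 0.025, fail to reject H0; the evidence is not statistically significant.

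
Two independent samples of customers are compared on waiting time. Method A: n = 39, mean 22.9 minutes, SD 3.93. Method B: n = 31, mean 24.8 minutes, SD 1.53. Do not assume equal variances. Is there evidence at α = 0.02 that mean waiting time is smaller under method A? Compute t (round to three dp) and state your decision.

Let group 1 = method A, group 2 = method B. H0: μ_1 = μ_2; H1: μ_1 < μ_2 (Welch's two-sample t-test, left-tailed).
t = (x̄_1 − x̄_2)/√(s_1²/n_1 + s_2²/n_2) = (22.9 − 24.8)/√(3.93²/39 + 1.53²/31) = -2.767
Welch–Satterthwaite df ≈ 51.50
p-value = P(T ≤ -2.767) ≈ 0.0039
Since p ≈ 0.0039 < α = 0.02, reject H0; the evidence is statistically significant.

t = -2.767; reject H0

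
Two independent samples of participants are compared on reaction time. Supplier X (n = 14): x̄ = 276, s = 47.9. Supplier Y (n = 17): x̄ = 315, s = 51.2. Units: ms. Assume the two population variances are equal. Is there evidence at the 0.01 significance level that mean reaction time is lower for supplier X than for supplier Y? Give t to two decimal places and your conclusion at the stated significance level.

t = -2.17; fail to reject H0

Let group 1 = supplier X, group 2 = supplier Y. H0: μ_1 = μ_2; H1: μ_1 < μ_2 (two-sample pooled-variance t-test, left-tailed).
s_p² = [(14−1)·47.9² + (17−1)·51.2²]/(14+17−2) = 2474.84
t = (276 − 315)/√[2474.84·(1/14 + 1/17)] = -2.17
df = n₁ + n₂ − 2 = 29
p-value = P(T ≤ -2.17) ≈ 0.019
Since p ≈ 0.019 > α = 0.01, fail to reject H0; the data do not provide sufficient evidence against H0.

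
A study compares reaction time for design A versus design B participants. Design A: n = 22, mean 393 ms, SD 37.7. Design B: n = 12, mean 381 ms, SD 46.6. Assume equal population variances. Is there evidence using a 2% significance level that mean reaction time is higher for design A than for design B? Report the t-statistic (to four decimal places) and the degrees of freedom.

Let group 1 = design A, group 2 = design B. H0: μ_1 = μ_2; H1: μ_1 > μ_2 (two-sample pooled-variance t-test, right-tailed).
s_p² = [(22−1)·37.7² + (12−1)·46.6²]/(22+12−2) = 1679.2
t = (393 − 381)/√[1679.2·(1/22 + 1/12)] = 0.8160
df = n₁ + n₂ − 2 = 32
p-value = P(T ≥ 0.8160) ≈ 0.210
Since p ≈ 0.210 > α = 0.02, fail to reject H0; the data do not provide sufficient evidence against H0.

t = 0.8160, df = 32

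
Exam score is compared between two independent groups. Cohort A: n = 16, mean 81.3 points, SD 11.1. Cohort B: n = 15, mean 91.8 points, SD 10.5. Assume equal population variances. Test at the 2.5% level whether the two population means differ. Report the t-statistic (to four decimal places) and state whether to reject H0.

t = -2.7015; reject H0

Let group 1 = cohort A, group 2 = cohort B. H0: μ_1 = μ_2; H1: μ_1 ≠ μ_2 (two-sample pooled-variance t-test, two-sided).
s_p² = [(16−1)·11.1² + (15−1)·10.5²]/(16+15−2) = 116.953
t = (81.3 − 91.8)/√[116.953·(1/16 + 1/15)] = -2.7015
df = n₁ + n₂ − 2 = 29
Two-sided p-value ≈ 0.0114
Since p ≈ 0.0114 < α = 0.025, reject H0; the data support H1.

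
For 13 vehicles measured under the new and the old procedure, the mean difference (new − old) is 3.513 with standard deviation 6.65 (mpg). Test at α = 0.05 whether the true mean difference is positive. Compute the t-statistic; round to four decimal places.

H0: μ_d = 0; H1: μ_d > 0 (paired t-test on the differences, right-tailed).
t = d̄/(s_d/√n) = 3.513/(6.65/√13) = 1.9047
df = n − 1 = 12
p-value = P(T ≥ 1.9047) ≈ 0.041
Since p ≈ 0.041 < α = 0.05, reject H0; the data support H1.

1.9047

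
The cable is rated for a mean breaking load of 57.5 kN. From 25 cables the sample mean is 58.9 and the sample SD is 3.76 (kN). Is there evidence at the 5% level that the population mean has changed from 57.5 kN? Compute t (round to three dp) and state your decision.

t = 1.862; fail to reject H0

H0: μ = 57.5; H1: μ ≠ 57.5 (one-sample t-test, two-sided).
t = (x̄ − μ₀)/(s/√n) = (58.9 − 57.5)/(3.76/√25) = 1.862
df = n − 1 = 24
Two-sided p-value ≈ 0.075
Since p ≈ 0.075 > α = 0.05, fail to reject H0; the data do not provide sufficient evidence against H0.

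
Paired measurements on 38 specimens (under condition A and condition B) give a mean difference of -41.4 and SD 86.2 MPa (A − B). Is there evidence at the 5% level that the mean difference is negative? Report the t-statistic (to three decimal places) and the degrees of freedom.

t = -2.961, df = 37

H0: μ_d = 0; H1: μ_d < 0 (paired t-test on the differences, left-tailed).
t = d̄/(s_d/√n) = -41.4/(86.2/√38) = -2.961
df = n − 1 = 37
p-value = P(T ≤ -2.961) ≈ 0.0027
Since p ≈ 0.0027 < α = 0.05, reject H0; the evidence is statistically significant.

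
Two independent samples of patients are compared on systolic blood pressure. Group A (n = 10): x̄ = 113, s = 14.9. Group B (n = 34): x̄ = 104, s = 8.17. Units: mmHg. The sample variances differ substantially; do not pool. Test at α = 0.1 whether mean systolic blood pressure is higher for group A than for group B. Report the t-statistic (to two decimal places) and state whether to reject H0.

t = 1.83; reject H0

Let group 1 = group A, group 2 = group B. H0: μ_1 = μ_2; H1: μ_1 > μ_2 (Welch's two-sample t-test, right-tailed).
t = (x̄_1 − x̄_2)/√(s_1²/n_1 + s_2²/n_2) = (113 − 104)/√(14.9²/10 + 8.17²/34) = 1.83
Welch–Satterthwaite df ≈ 10.64
p-value = P(T ≥ 1.83) ≈ 0.048
Since p ≈ 0.048 < α = 0.1, reject H0; the evidence is statistically significant.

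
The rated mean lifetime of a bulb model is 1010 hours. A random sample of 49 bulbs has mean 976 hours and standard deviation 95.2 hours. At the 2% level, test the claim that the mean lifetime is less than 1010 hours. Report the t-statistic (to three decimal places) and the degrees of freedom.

t = -2.500, df = 48

H0: μ = 1010; H1: μ < 1010 (one-sample t-test, left-tailed).
t = (x̄ − μ₀)/(s/√n) = (976 − 1010)/(95.2/√49) = -2.500
df = n − 1 = 48
p-value = P(T ≤ -2.500) ≈ 0.008
Since p ≈ 0.008 < α = 0.02, reject H0; the evidence is statistically significant.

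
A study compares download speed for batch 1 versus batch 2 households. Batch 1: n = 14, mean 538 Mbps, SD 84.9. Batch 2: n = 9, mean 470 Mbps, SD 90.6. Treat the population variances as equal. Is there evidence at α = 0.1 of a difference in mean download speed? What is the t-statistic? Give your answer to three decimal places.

Let group 1 = batch 1, group 2 = batch 2. H0: μ_1 = μ_2; H1: μ_1 ≠ μ_2 (two-sample pooled-variance t-test, two-sided).
s_p² = [(14−1)·84.9² + (9−1)·90.6²]/(14+9−2) = 7589.1
t = (538 − 470)/√[7589.1·(1/14 + 1/9)] = 1.827
df = n₁ + n₂ − 2 = 21
Two-sided p-value ≈ 0.0820
Since p ≈ 0.0820 < α = 0.1, reject H0; the data support H1.

1.827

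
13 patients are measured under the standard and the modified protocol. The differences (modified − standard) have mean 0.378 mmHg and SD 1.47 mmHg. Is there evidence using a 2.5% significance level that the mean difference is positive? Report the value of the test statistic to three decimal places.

H0: μ_d = 0; H1: μ_d > 0 (paired t-test on the differences, right-tailed).
t = d̄/(s_d/√n) = 0.378/(1.47/√13) = 0.927
df = n − 1 = 12
p-value = P(T ≥ 0.927) ≈ 0.1861
Since p ≈ 0.1861 > α = 0.025, fail to reject H0; the evidence is not statistically significant.

0.927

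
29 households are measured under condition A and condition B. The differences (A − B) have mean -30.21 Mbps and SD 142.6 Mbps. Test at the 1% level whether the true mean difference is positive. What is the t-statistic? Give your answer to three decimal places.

H0: μ_d = 0; H1: μ_d > 0 (paired t-test on the differences, right-tailed).
t = d̄/(s_d/√n) = -30.21/(142.6/√29) = -1.141
df = n − 1 = 28
p-value = P(T ≥ -1.141) ≈ 0.8682
Since p ≈ 0.8682 > α = 0.01, fail to reject H0; the data do not provide sufficient evidence against H0.

-1.141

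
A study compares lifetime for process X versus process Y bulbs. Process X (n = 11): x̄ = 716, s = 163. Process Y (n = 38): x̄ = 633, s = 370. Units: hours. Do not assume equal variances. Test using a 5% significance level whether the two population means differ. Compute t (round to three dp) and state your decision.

t = 1.070; fail to reject H0

Let group 1 = process X, group 2 = process Y. H0: μ_1 = μ_2; H1: μ_1 ≠ μ_2 (Welch's two-sample t-test, two-sided).
t = (x̄_1 − x̄_2)/√(s_1²/n_1 + s_2²/n_2) = (716 − 633)/√(163²/11 + 370²/38) = 1.070
Welch–Satterthwaite df ≈ 38.77
Two-sided p-value ≈ 0.291
Since p ≈ 0.291 > α = 0.05, fail to reject H0; the data do not provide sufficient evidence against H0.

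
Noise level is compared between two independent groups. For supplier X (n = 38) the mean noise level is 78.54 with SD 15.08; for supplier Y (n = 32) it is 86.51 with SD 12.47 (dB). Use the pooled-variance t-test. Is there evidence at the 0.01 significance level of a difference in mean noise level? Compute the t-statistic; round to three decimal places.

Let group 1 = supplier X, group 2 = supplier Y. H0: μ_1 = μ_2; H1: μ_1 ≠ μ_2 (two-sample pooled-variance t-test, two-sided).
s_p² = [(38−1)·15.08² + (32−1)·12.47²]/(38+32−2) = 194.626
t = (78.54 − 86.51)/√[194.626·(1/38 + 1/32)] = -2.381
df = n₁ + n₂ − 2 = 68
Two-sided p-value ≈ 0.0201
Since p ≈ 0.0201 > α = 0.01, fail to reject H0; the evidence is not statistically significant.

-2.381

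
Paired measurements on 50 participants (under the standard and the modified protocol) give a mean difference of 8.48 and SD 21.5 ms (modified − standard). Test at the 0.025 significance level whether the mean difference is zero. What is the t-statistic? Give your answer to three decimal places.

2.789

H0: μ_d = 0; H1: μ_d ≠ 0 (paired t-test on the differences, two-sided).
t = d̄/(s_d/√n) = 8.48/(21.5/√50) = 2.789
df = n − 1 = 49
Two-sided p-value ≈ 0.008
Since p ≈ 0.008 < α = 0.025, reject H0; the data support H1.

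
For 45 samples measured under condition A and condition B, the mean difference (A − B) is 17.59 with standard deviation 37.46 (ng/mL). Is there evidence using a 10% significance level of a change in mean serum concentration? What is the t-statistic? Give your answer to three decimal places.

3.150

H0: μ_d = 0; H1: μ_d ≠ 0 (paired t-test on the differences, two-sided).
t = d̄/(s_d/√n) = 17.59/(37.46/√45) = 3.150
df = n − 1 = 44
Two-sided p-value ≈ 0.003
Since p ≈ 0.003 < α = 0.1, reject H0; the evidence is statistically significant.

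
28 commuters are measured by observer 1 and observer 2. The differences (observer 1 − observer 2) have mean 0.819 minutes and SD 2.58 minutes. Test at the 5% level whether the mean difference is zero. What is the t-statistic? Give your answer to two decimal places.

H0: μ_d = 0; H1: μ_d ≠ 0 (paired t-test on the differences, two-sided).
t = d̄/(s_d/√n) = 0.819/(2.58/√28) = 1.68
df = n − 1 = 27
Two-sided p-value ≈ 0.1045
Since p ≈ 0.1045 > α = 0.05, fail to reject H0; the data do not provide sufficient evidence against H0.

1.68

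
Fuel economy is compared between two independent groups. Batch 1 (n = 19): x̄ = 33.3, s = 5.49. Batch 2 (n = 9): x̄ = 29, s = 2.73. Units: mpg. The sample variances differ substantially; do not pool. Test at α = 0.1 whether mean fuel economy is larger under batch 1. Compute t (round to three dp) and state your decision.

t = 2.767; reject H0

Let group 1 = batch 1, group 2 = batch 2. H0: μ_1 = μ_2; H1: μ_1 > μ_2 (Welch's two-sample t-test, right-tailed).
t = (x̄_1 − x̄_2)/√(s_1²/n_1 + s_2²/n_2) = (33.3 − 29)/√(5.49²/19 + 2.73²/9) = 2.767
Welch–Satterthwaite df ≈ 25.85
p-value = P(T ≥ 2.767) ≈ 0.0052
Since p ≈ 0.0052 < α = 0.1, reject H0; the evidence is statistically significant.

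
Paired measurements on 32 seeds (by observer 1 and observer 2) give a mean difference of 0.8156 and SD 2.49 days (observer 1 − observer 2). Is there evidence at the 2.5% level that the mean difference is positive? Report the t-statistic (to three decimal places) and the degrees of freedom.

H0: μ_d = 0; H1: μ_d > 0 (paired t-test on the differences, right-tailed).
t = d̄/(s_d/√n) = 0.8156/(2.49/√32) = 1.853
df = n − 1 = 31
p-value = P(T ≥ 1.853) ≈ 0.0367
Since p ≈ 0.0367 > α = 0.025, fail to reject H0; the evidence is not statistically significant.

t = 1.853, df = 31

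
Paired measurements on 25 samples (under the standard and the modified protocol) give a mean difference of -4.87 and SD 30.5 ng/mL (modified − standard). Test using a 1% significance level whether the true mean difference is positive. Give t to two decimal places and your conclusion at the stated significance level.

H0: μ_d = 0; H1: μ_d > 0 (paired t-test on the differences, right-tailed).
t = d̄/(s_d/√n) = -4.87/(30.5/√25) = -0.80
df = n − 1 = 24
p-value = P(T ≥ -0.80) ≈ 0.7838
Since p ≈ 0.7838 > α = 0.01, fail to reject H0; the evidence is not statistically significant.

t = -0.80; fail to reject H0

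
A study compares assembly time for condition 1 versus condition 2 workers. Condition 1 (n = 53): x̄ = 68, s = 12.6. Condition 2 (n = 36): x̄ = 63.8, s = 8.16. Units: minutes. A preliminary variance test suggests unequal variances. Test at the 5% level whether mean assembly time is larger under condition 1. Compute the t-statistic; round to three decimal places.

1.908

Let group 1 = condition 1, group 2 = condition 2. H0: μ_1 = μ_2; H1: μ_1 > μ_2 (Welch's two-sample t-test, right-tailed).
t = (x̄_1 − x̄_2)/√(s_1²/n_1 + s_2²/n_2) = (68 − 63.8)/√(12.6²/53 + 8.16²/36) = 1.908
Welch–Satterthwaite df ≈ 86.85
p-value = P(T ≥ 1.908) ≈ 0.0298
Since p ≈ 0.0298 < α = 0.05, reject H0; the evidence is statistically significant.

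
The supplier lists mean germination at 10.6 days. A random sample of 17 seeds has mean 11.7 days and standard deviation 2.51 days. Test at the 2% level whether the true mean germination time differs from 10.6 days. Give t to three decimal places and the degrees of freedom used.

H0: μ = 10.6; H1: μ ≠ 10.6 (one-sample t-test, two-sided).
t = (x̄ − μ₀)/(s/√n) = (11.7 − 10.6)/(2.51/√17) = 1.807
df = n − 1 = 16
Two-sided p-value ≈ 0.0896
Since p ≈ 0.0896 > α = 0.02, fail to reject H0; the evidence is not statistically significant.

t = 1.807, df = 16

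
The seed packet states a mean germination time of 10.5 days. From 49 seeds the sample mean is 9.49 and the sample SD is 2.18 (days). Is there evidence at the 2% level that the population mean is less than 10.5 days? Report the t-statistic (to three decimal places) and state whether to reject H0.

t = -3.243; reject H0

H0: μ = 10.5; H1: μ < 10.5 (one-sample t-test, left-tailed).
t = (x̄ − μ₀)/(s/√n) = (9.49 − 10.5)/(2.18/√49) = -3.243
df = n − 1 = 48
p-value = P(T ≤ -3.243) ≈ 0.001
Since p ≈ 0.001 < α = 0.02, reject H0; the evidence is statistically significant.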